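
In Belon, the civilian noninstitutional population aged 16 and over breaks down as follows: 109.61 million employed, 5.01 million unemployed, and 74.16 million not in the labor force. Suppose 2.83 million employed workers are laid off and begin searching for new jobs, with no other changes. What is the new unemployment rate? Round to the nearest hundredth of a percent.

Initially, labor force = 109.61 + 5.01 = 114.62 million, so u = 5.01/114.62 = 4.37%.
After the change, employed falls and unemployed rises by 2.83; labor force unchanged → E = 106.78, U = 7.84, labor force = 114.62 million.
New unemployment rate = 7.84 / 114.62 = 6.84%.

New unemployment rate ≈ 6.84%.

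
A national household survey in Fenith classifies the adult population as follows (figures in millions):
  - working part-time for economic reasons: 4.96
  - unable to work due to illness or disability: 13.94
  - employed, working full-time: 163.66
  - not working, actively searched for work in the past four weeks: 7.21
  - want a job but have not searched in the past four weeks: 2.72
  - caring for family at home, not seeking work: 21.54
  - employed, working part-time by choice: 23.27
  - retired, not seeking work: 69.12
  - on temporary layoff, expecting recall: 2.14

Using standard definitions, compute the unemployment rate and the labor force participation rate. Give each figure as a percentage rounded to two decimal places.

Employed = 4.96 + 163.66 + 23.27 = 191.89 million (anyone who worked, including part-time for economic reasons, counts as employed).
Unemployed = 7.21 + 2.14 = 9.35 million (jobless and actively searching, or on temporary layoff).
Labor force = 191.89 + 9.35 = 201.24 million.
Not in labor force = 13.94 + 2.72 + 21.54 + 69.12 = 107.32 million (those not working and not actively searching are outside the labor force — including those who want a job but have given up searching).
Civilian working-age population = 201.24 + 107.32 = 308.56 million.
Unemployment rate = 9.35 / 201.24 = 4.65%.
Labor force participation rate = 201.24 / 308.56 = 65.22%.

Unemployment rate ≈ 4.65%; labor force participation rate ≈ 65.22%.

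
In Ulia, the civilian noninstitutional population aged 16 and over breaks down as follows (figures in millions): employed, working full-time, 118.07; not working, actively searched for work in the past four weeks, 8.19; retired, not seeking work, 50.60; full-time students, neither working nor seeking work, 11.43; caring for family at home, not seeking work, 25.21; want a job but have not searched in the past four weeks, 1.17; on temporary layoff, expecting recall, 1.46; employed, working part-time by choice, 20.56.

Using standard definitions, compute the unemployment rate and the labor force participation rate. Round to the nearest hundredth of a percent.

Unemployment rate ≈ 6.51%; labor force participation rate ≈ 62.65%.

Employed = 118.07 + 20.56 = 138.63 million.
Unemployed = 8.19 + 1.46 = 9.65 million (jobless and actively searching, or on temporary layoff).
Labor force = 138.63 + 9.65 = 148.28 million.
Not in labor force = 50.60 + 11.43 + 25.21 + 1.17 = 88.41 million (those not working and not actively searching are outside the labor force — including those who want a job but have given up searching).
Civilian working-age population = 148.28 + 88.41 = 236.69 million.
Unemployment rate = 9.65 / 148.28 = 6.51%.
Labor force participation rate = 148.28 / 236.69 = 62.65%.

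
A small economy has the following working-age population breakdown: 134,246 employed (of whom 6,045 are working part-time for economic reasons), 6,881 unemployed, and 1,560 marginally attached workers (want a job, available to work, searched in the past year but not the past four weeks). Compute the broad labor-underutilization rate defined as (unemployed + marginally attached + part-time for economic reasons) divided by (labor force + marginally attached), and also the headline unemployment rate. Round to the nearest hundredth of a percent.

Labor force = 134,246 + 6,881 = 141,127.
Numerator = 6,881 + 1,560 + 6,045 = 14,486.
Denominator = 141,127 + 1,560 = 142,687.
Broad rate = 14,486 / 142,687 = 10.15%.
Headline unemployment rate = 6,881 / 141,127 = 4.88%.

Broad underutilization rate ≈ 10.15%; headline unemployment rate ≈ 4.88%.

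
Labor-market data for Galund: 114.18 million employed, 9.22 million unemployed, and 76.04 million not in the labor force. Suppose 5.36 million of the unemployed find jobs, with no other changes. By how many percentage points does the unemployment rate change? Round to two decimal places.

Initially, labor force = 114.18 + 9.22 = 123.40 million, so u = 9.22/123.40 = 7.47%.
After the change, unemployed falls and employed rises by 5.36; labor force unchanged → E = 119.54, U = 3.86, labor force = 123.40 million.
New unemployment rate = 3.86 / 123.40 = 3.13%.
Change = 3.13% − 7.47% = −4.34 percentage points.

The unemployment rate changes by −4.34 percentage points.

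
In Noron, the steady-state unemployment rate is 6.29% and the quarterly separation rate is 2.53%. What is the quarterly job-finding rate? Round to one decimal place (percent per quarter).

From u* = s/(s+f): f = s·(1−u)/u.
f = 2.53 × (1 − 0.0629) / 0.0629 = 2.3709 / 0.0629 ≈ 37.7% per quarter.

Job-finding rate ≈ 37.7% per quarter.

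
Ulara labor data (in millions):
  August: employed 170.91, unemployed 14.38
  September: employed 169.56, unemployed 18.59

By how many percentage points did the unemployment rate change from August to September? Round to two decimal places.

August: labor force = 170.91 + 14.38 = 185.29; u = 14.38/185.29 = 7.76%.
September: labor force = 169.56 + 18.59 = 188.15; u = 18.59/188.15 = 9.88%.
Change = 9.88% − 7.76% = +2.12 pp.

The unemployment rate changed by +2.12 percentage points.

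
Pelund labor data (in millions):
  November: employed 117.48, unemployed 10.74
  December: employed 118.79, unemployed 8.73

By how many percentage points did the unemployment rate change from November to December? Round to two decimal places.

November: labor force = 117.48 + 10.74 = 128.22; u = 10.74/128.22 = 8.38%.
December: labor force = 118.79 + 8.73 = 127.52; u = 8.73/127.52 = 6.85%.
Change = 6.85% − 8.38% = −1.53 pp.

The unemployment rate changed by −1.53 percentage points.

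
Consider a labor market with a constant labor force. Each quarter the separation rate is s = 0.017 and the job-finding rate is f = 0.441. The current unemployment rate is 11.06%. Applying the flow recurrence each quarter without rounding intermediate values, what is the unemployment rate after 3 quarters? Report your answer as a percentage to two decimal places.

With a fixed labor force, u_{t+1} = u_t + s·(1−u_t) − f·u_t = u_t·(1−s−f) + s.
Here 1−s−f = 0.542 and s = 0.017.
u_1 = 0.110600 × 0.542 + 0.017 = 0.076945.
u_2 = 0.076945 × 0.542 + 0.017 = 0.058704.
u_3 = 0.058704 × 0.542 + 0.017 = 0.048818.

Unemployment rate after three quarters ≈ 4.88%.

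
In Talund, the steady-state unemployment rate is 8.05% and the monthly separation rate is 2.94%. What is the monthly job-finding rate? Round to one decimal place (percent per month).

Job-finding rate ≈ 33.6% per month.

From u* = s/(s+f): f = s·(1−u)/u.
f = 2.94 × (1 − 0.0805) / 0.0805 = 2.7033 / 0.0805 ≈ 33.6% per month.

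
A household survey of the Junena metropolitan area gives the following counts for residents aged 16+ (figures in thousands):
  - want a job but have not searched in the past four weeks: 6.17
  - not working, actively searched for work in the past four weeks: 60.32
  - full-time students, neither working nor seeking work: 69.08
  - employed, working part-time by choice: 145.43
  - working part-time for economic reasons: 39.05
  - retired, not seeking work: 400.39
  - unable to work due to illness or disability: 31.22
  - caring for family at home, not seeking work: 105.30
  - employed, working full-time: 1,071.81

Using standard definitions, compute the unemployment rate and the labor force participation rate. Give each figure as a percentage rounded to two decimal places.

Employed = 145.43 + 39.05 + 1,071.81 = 1,256.29 thousand (anyone who worked, including part-time for economic reasons, counts as employed).
Unemployed = 60.32 thousand.
Labor force = 1,256.29 + 60.32 = 1,316.61 thousand.
Not in labor force = 6.17 + 69.08 + 400.39 + 31.22 + 105.30 = 612.16 thousand (those not working and not actively searching are outside the labor force — including those who want a job but have given up searching).
Civilian working-age population = 1,316.61 + 612.16 = 1,928.77 thousand.
Unemployment rate = 60.32 / 1,316.61 = 4.58%.
Labor force participation rate = 1,316.61 / 1,928.77 = 68.26%.

Unemployment rate ≈ 4.58%; labor force participation rate ≈ 68.26%.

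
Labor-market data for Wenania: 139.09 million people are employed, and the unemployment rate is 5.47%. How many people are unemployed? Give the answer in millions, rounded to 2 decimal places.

About 8.05 million are unemployed.

Let U be the number unemployed. The labor force is E + U, and U/(E+U) = 0.0547.
So U = 0.0547 × 139.09 / (1 − 0.0547) = 7.6082 / 0.9453 ≈ 8.05 million.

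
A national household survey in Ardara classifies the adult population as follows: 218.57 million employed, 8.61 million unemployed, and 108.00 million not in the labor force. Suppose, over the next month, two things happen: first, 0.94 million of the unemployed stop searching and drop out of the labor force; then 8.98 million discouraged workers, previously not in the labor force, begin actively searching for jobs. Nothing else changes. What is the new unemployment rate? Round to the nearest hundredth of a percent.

Initially, labor force = 218.57 + 8.61 = 227.18 million, so u = 8.61/227.18 = 3.79%.
After the first change, unemployed and labor force both fall by 0.94 → E = 218.57, U = 7.67, labor force = 226.24 million.
After the second change, unemployed and labor force both rise by 8.98 → E = 218.57, U = 16.65, labor force = 235.22 million.
New unemployment rate = 16.65 / 235.22 = 7.08%.

New unemployment rate ≈ 7.08%.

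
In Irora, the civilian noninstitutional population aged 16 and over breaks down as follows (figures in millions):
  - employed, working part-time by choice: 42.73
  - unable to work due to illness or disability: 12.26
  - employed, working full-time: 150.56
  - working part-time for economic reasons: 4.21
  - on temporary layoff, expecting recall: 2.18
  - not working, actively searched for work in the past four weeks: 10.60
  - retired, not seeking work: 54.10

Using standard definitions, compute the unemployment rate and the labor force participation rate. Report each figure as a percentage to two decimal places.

Employed = 42.73 + 150.56 + 4.21 = 197.50 million (anyone who worked, including part-time for economic reasons, counts as employed).
Unemployed = 2.18 + 10.60 = 12.78 million (jobless and actively searching, or on temporary layoff).
Labor force = 197.50 + 12.78 = 210.28 million.
Not in labor force = 12.26 + 54.10 = 66.36 million (those not working and not actively searching are outside the labor force).
Civilian working-age population = 210.28 + 66.36 = 276.64 million.
Unemployment rate = 12.78 / 210.28 = 6.08%.
Labor force participation rate = 210.28 / 276.64 = 76.01%.

Unemployment rate ≈ 6.08%; labor force participation rate ≈ 76.01%.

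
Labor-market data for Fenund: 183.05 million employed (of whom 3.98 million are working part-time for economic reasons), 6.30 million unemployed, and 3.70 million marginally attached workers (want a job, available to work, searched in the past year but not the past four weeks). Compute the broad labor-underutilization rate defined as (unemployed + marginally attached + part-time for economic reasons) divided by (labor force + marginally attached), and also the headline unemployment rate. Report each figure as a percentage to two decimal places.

Labor force = 183.05 + 6.30 = 189.35 million.
Numerator = 6.30 + 3.70 + 3.98 = 13.98 million.
Denominator = 189.35 + 3.70 = 193.05 million.
Broad rate = 13.98 / 193.05 = 7.24%.
Headline unemployment rate = 6.30 / 189.35 = 3.33%.

Broad underutilization rate ≈ 7.24%; headline unemployment rate ≈ 3.33%.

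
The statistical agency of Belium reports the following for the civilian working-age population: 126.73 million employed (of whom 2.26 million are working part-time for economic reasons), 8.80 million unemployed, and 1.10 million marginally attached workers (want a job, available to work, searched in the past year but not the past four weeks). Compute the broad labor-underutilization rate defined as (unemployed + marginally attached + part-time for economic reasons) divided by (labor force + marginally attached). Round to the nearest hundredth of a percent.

Labor force = 126.73 + 8.80 = 135.53 million.
Numerator = 8.80 + 1.10 + 2.26 = 12.16 million.
Denominator = 135.53 + 1.10 = 136.63 million.
Broad rate = 12.16 / 136.63 = 8.90%.

Broad underutilization rate ≈ 8.90%.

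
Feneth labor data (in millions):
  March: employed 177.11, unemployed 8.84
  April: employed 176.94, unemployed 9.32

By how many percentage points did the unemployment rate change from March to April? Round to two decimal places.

March: labor force = 177.11 + 8.84 = 185.95; u = 8.84/185.95 = 4.75%.
April: labor force = 176.94 + 9.32 = 186.26; u = 9.32/186.26 = 5.00%.
Change = 5.00% − 4.75% = +0.25 pp.

The unemployment rate changed by +0.25 percentage points.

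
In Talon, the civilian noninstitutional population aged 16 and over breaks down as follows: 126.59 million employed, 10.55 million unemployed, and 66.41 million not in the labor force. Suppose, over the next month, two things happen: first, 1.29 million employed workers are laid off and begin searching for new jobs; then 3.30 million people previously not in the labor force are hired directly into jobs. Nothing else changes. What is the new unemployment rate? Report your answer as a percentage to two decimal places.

Initially, labor force = 126.59 + 10.55 = 137.14 million, so u = 10.55/137.14 = 7.69%.
After the first change, employed falls and unemployed rises by 1.29; labor force unchanged → E = 125.30, U = 11.84, labor force = 137.14 million.
After the second change, employed and labor force both rise by 3.30; unemployed unchanged → E = 128.60, U = 11.84, labor force = 140.44 million.
New unemployment rate = 11.84 / 140.44 = 8.43%.

New unemployment rate ≈ 8.43%.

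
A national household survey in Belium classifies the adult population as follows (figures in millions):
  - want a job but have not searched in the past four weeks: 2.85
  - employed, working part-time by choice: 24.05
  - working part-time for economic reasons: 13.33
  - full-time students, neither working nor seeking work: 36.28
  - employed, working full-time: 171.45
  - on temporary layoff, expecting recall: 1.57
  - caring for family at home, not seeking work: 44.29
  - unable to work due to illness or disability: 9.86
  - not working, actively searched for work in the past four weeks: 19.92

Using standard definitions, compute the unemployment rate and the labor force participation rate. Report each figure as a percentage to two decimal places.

Unemployment rate ≈ 9.33%; labor force participation rate ≈ 71.17%.

Employed = 24.05 + 13.33 + 171.45 = 208.83 million (anyone who worked, including part-time for economic reasons, counts as employed).
Unemployed = 1.57 + 19.92 = 21.49 million (jobless and actively searching, or on temporary layoff).
Labor force = 208.83 + 21.49 = 230.32 million.
Not in labor force = 2.85 + 36.28 + 44.29 + 9.86 = 93.28 million (those not working and not actively searching are outside the labor force — including those who want a job but have given up searching).
Civilian working-age population = 230.32 + 93.28 = 323.60 million.
Unemployment rate = 21.49 / 230.32 = 9.33%.
Labor force participation rate = 230.32 / 323.60 = 71.17%.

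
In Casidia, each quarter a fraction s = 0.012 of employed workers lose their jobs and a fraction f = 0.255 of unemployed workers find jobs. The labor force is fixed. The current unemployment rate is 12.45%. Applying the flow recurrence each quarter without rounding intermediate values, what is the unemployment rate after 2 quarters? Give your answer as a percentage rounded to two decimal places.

With a fixed labor force, u_{t+1} = u_t + s·(1−u_t) − f·u_t = u_t·(1−s−f) + s.
Here 1−s−f = 0.733 and s = 0.012.
u_1 = 0.124500 × 0.733 + 0.012 = 0.103258.
u_2 = 0.103258 × 0.733 + 0.012 = 0.087688.

Unemployment rate after two quarters ≈ 8.77%.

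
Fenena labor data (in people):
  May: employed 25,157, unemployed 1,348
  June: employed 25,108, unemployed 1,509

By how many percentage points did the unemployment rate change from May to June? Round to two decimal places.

The unemployment rate changed by +0.58 percentage points.

May: labor force = 25,157 + 1,348 = 26,505; u = 1,348/26,505 = 5.09%.
June: labor force = 25,108 + 1,509 = 26,617; u = 1,509/26,617 = 5.67%.
Change = 5.67% − 5.09% = +0.58 pp.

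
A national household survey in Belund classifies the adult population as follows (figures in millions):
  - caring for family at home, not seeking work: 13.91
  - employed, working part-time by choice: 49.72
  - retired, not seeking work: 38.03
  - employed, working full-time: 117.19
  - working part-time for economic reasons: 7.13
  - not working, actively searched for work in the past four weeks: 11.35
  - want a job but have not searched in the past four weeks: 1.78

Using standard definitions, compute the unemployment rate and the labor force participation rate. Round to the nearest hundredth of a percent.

Employed = 49.72 + 117.19 + 7.13 = 174.04 million (anyone who worked, including part-time for economic reasons, counts as employed).
Unemployed = 11.35 million.
Labor force = 174.04 + 11.35 = 185.39 million.
Not in labor force = 13.91 + 38.03 + 1.78 = 53.72 million (those not working and not actively searching are outside the labor force — including those who want a job but have given up searching).
Civilian working-age population = 185.39 + 53.72 = 239.11 million.
Unemployment rate = 11.35 / 185.39 = 6.12%.
Labor force participation rate = 185.39 / 239.11 = 77.53%.

Unemployment rate ≈ 6.12%; labor force participation rate ≈ 77.53%.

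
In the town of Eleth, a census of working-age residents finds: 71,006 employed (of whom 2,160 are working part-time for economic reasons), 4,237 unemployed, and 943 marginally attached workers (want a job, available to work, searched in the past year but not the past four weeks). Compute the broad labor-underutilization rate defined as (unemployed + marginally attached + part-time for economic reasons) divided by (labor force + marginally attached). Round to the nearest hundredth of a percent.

Labor force = 71,006 + 4,237 = 75,243.
Numerator = 4,237 + 943 + 2,160 = 7,340.
Denominator = 75,243 + 943 = 76,186.
Broad rate = 7,340 / 76,186 = 9.63%.

Broad underutilization rate ≈ 9.63%.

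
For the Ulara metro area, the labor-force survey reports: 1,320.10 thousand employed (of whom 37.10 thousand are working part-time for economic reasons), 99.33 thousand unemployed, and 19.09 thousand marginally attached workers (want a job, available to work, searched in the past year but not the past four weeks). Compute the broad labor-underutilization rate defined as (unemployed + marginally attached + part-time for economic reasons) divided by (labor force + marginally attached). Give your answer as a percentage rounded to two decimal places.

Broad underutilization rate ≈ 10.81%.

Labor force = 1,320.10 + 99.33 = 1,419.43 thousand.
Numerator = 99.33 + 19.09 + 37.10 = 155.52 thousand.
Denominator = 1,419.43 + 19.09 = 1,438.52 thousand.
Broad rate = 155.52 / 1,438.52 = 10.81%.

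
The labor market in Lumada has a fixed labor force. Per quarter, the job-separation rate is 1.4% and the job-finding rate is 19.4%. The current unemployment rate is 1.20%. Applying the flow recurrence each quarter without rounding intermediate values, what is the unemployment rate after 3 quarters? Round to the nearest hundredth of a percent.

With a fixed labor force, u_{t+1} = u_t + s·(1−u_t) − f·u_t = u_t·(1−s−f) + s.
Here 1−s−f = 0.792 and s = 0.014.
u_1 = 0.012000 × 0.792 + 0.014 = 0.023504.
u_2 = 0.023504 × 0.792 + 0.014 = 0.032615.
u_3 = 0.032615 × 0.792 + 0.014 = 0.039831.

Unemployment rate after three quarters ≈ 3.98%.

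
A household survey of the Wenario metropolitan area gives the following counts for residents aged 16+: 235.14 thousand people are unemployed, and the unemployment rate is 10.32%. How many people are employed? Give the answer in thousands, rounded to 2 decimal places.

Labor force = U / u = 235.14 / 0.1032 ≈ 2,278.49 thousand.
Employed = labor force − unemployed = 2,278.49 − 235.14 = 2,043.35 thousand.

About 2,043.35 thousand are employed.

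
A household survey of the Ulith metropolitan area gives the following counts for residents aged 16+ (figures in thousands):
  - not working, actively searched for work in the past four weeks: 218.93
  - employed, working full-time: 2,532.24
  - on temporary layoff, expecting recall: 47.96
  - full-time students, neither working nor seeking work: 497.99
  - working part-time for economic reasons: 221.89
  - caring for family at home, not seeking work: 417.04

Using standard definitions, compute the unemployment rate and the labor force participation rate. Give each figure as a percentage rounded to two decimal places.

Unemployment rate ≈ 8.83%; labor force participation rate ≈ 76.75%.

Employed = 2,532.24 + 221.89 = 2,754.13 thousand (anyone who worked, including part-time for economic reasons, counts as employed).
Unemployed = 218.93 + 47.96 = 266.89 thousand (jobless and actively searching, or on temporary layoff).
Labor force = 2,754.13 + 266.89 = 3,021.02 thousand.
Not in labor force = 497.99 + 417.04 = 915.03 thousand (those not working and not actively searching are outside the labor force).
Civilian working-age population = 3,021.02 + 915.03 = 3,936.05 thousand.
Unemployment rate = 266.89 / 3,021.02 = 8.83%.
Labor force participation rate = 3,021.02 / 3,936.05 = 76.75%.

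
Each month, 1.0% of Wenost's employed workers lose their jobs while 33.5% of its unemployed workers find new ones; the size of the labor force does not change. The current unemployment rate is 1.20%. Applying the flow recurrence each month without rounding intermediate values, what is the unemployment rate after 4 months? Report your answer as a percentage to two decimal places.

Unemployment rate after four months ≈ 2.59%.

With a fixed labor force, u_{t+1} = u_t + s·(1−u_t) − f·u_t = u_t·(1−s−f) + s.
Here 1−s−f = 0.655 and s = 0.010.
u_1 = 0.012000 × 0.655 + 0.010 = 0.017860.
u_2 = 0.017860 × 0.655 + 0.010 = 0.021698.
u_3 = 0.021698 × 0.655 + 0.010 = 0.024212.
u_4 = 0.024212 × 0.655 + 0.010 = 0.025859.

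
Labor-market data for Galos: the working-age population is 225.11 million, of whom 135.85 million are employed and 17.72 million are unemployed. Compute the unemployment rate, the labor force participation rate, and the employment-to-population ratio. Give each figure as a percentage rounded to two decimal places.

Unemployment rate ≈ 11.54%; labor force participation rate ≈ 68.22%; employment-population ratio ≈ 60.35%.

Labor force = employed + unemployed = 135.85 + 17.72 = 153.57 million.
Unemployment rate = 17.72 / 153.57 = 11.54%.
Labor force participation rate = 153.57 / 225.11 = 68.22%.
Employment-population ratio = 135.85 / 225.11 = 60.35%.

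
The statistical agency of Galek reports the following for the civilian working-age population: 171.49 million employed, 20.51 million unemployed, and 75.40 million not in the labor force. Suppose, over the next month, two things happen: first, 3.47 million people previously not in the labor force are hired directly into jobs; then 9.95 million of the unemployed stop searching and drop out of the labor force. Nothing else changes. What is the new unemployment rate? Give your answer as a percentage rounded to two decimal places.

Initially, labor force = 171.49 + 20.51 = 192.00 million, so u = 20.51/192.00 = 10.68%.
After the first change, employed and labor force both rise by 3.47; unemployed unchanged → E = 174.96, U = 20.51, labor force = 195.47 million.
After the second change, unemployed and labor force both fall by 9.95 → E = 174.96, U = 10.56, labor force = 185.52 million.
New unemployment rate = 10.56 / 185.52 = 5.69%.

New unemployment rate ≈ 5.69%.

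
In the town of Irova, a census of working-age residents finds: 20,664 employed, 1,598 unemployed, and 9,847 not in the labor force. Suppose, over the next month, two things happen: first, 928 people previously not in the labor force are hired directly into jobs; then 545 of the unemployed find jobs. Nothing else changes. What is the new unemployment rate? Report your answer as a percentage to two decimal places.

Initially, labor force = 20,664 + 1,598 = 22,262, so u = 1,598/22,262 = 7.18%.
After the first change, employed and labor force both rise by 928; unemployed unchanged → E = 21,592, U = 1,598, labor force = 23,190.
After the second change, unemployed falls and employed rises by 545; labor force unchanged → E = 22,137, U = 1,053, labor force = 23,190.
New unemployment rate = 1,053 / 23,190 = 4.54%.

New unemployment rate ≈ 4.54%.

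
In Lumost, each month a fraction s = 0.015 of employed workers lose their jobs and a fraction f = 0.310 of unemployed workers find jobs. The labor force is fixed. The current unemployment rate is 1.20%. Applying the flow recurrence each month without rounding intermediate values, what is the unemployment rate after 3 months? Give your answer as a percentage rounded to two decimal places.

With a fixed labor force, u_{t+1} = u_t + s·(1−u_t) − f·u_t = u_t·(1−s−f) + s.
Here 1−s−f = 0.675 and s = 0.015.
u_1 = 0.012000 × 0.675 + 0.015 = 0.023100.
u_2 = 0.023100 × 0.675 + 0.015 = 0.030593.
u_3 = 0.030593 × 0.675 + 0.015 = 0.035650.

Unemployment rate after three months ≈ 3.56%.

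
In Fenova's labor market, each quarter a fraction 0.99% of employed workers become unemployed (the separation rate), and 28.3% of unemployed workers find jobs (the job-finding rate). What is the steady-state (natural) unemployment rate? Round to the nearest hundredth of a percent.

At steady state the flows balance: s·E = f·U, so U/(E+U) = s/(s+f).
u* = 0.99 / (0.99 + 28.3) = 0.99 / 29.29 = 3.38%.

Steady-state unemployment rate ≈ 3.38%.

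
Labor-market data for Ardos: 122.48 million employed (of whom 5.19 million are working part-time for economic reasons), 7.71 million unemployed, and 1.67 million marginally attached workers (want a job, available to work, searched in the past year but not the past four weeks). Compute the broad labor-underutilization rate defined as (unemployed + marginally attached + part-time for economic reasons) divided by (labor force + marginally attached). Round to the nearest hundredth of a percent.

Broad underutilization rate ≈ 11.05%.

Labor force = 122.48 + 7.71 = 130.19 million.
Numerator = 7.71 + 1.67 + 5.19 = 14.57 million.
Denominator = 130.19 + 1.67 = 131.86 million.
Broad rate = 14.57 / 131.86 = 11.05%.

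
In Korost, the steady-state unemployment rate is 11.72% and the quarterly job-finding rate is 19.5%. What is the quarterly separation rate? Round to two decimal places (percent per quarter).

Separation rate ≈ 2.59% per quarter.

From u* = s/(s+f): s = u·f/(1−u).
s = 0.1172 × 19.5 / (1 − 0.1172) = 2.2854 / 0.8828 ≈ 2.59% per quarter.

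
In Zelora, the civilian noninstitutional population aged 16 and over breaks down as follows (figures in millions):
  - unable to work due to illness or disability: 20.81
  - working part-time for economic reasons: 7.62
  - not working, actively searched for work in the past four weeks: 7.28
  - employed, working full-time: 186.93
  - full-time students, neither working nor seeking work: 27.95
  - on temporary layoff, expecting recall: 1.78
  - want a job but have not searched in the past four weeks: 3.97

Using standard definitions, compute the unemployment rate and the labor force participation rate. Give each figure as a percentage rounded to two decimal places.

Employed = 7.62 + 186.93 = 194.55 million (anyone who worked, including part-time for economic reasons, counts as employed).
Unemployed = 7.28 + 1.78 = 9.06 million (jobless and actively searching, or on temporary layoff).
Labor force = 194.55 + 9.06 = 203.61 million.
Not in labor force = 20.81 + 27.95 + 3.97 = 52.73 million (those not working and not actively searching are outside the labor force — including those who want a job but have given up searching).
Civilian working-age population = 203.61 + 52.73 = 256.34 million.
Unemployment rate = 9.06 / 203.61 = 4.45%.
Labor force participation rate = 203.61 / 256.34 = 79.43%.

Unemployment rate ≈ 4.45%; labor force participation rate ≈ 79.43%.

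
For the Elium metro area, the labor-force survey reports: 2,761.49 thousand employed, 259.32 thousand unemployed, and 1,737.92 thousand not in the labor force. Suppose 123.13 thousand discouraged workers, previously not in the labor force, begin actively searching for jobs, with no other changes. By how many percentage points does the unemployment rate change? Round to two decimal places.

The unemployment rate changes by +3.58 percentage points.

Initially, labor force = 2,761.49 + 259.32 = 3,020.81 thousand, so u = 259.32/3,020.81 = 8.58%.
After the change, unemployed and labor force both rise by 123.13 → E = 2,761.49, U = 382.45, labor force = 3,143.94 thousand.
New unemployment rate = 382.45 / 3,143.94 = 12.16%.
Change = 12.16% − 8.58% = +3.58 percentage points.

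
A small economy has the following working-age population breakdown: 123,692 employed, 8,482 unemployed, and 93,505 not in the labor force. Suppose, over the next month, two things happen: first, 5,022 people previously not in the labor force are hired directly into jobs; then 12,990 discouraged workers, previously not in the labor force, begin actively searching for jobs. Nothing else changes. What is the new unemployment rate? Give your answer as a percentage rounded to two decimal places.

Initially, labor force = 123,692 + 8,482 = 132,174, so u = 8,482/132,174 = 6.42%.
After the first change, employed and labor force both rise by 5,022; unemployed unchanged → E = 128,714, U = 8,482, labor force = 137,196.
After the second change, unemployed and labor force both rise by 12,990 → E = 128,714, U = 21,472, labor force = 150,186.
New unemployment rate = 21,472 / 150,186 = 14.30%.

New unemployment rate ≈ 14.30%.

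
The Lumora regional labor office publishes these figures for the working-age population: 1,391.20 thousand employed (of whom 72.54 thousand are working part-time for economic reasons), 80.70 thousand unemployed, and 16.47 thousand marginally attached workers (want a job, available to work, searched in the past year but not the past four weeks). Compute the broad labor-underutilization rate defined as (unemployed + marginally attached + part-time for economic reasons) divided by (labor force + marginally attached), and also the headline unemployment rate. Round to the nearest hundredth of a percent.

Labor force = 1,391.20 + 80.70 = 1,471.90 thousand.
Numerator = 80.70 + 16.47 + 72.54 = 169.71 thousand.
Denominator = 1,471.90 + 16.47 = 1,488.37 thousand.
Broad rate = 169.71 / 1,488.37 = 11.40%.
Headline unemployment rate = 80.70 / 1,471.90 = 5.48%.

Broad underutilization rate ≈ 11.40%; headline unemployment rate ≈ 5.48%.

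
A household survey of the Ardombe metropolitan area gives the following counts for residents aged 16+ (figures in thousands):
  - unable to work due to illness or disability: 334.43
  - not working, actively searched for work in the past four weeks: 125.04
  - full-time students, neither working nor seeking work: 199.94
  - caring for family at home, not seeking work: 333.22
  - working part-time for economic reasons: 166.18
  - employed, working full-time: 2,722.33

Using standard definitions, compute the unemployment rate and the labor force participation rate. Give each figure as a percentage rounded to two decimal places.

Employed = 166.18 + 2,722.33 = 2,888.51 thousand (anyone who worked, including part-time for economic reasons, counts as employed).
Unemployed = 125.04 thousand.
Labor force = 2,888.51 + 125.04 = 3,013.55 thousand.
Not in labor force = 334.43 + 199.94 + 333.22 = 867.59 thousand (those not working and not actively searching are outside the labor force).
Civilian working-age population = 3,013.55 + 867.59 = 3,881.14 thousand.
Unemployment rate = 125.04 / 3,013.55 = 4.15%.
Labor force participation rate = 3,013.55 / 3,881.14 = 77.65%.

Unemployment rate ≈ 4.15%; labor force participation rate ≈ 77.65%.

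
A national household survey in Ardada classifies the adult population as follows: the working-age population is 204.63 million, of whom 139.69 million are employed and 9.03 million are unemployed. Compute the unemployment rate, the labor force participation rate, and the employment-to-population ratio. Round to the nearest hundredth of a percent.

Unemployment rate ≈ 6.07%; labor force participation rate ≈ 72.68%; employment-population ratio ≈ 68.26%.

Labor force = employed + unemployed = 139.69 + 9.03 = 148.72 million.
Unemployment rate = 9.03 / 148.72 = 6.07%.
Labor force participation rate = 148.72 / 204.63 = 72.68%.
Employment-population ratio = 139.69 / 204.63 = 68.26%.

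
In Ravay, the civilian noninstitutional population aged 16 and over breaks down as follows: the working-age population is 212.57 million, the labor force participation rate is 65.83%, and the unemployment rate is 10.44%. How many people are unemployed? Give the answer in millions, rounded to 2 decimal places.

About 14.61 million are unemployed.

Labor force = 0.6583 × 212.57 = 139.93 million.
Unemployed = 0.1044 × 139.93 ≈ 14.61 million.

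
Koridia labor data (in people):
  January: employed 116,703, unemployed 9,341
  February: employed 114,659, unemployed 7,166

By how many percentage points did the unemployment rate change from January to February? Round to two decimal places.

January: labor force = 116,703 + 9,341 = 126,044; u = 9,341/126,044 = 7.41%.
February: labor force = 114,659 + 7,166 = 121,825; u = 7,166/121,825 = 5.88%.
Change = 5.88% − 7.41% = −1.53 pp.

The unemployment rate changed by −1.53 percentage points.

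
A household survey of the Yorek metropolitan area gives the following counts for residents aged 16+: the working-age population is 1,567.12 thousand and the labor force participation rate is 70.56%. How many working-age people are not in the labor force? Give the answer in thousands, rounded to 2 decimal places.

Share not in the labor force = 1 − 0.7056 = 0.2944.
Not in labor force = 0.2944 × 1,567.12 ≈ 461.36 thousand.

About 461.36 thousand are not in the labor force.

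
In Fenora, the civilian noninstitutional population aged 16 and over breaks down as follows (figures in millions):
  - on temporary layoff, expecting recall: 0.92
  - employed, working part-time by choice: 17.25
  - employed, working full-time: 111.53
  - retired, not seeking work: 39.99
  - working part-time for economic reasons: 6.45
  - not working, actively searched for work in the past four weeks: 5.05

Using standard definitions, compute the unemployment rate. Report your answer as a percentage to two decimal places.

Employed = 17.25 + 111.53 + 6.45 = 135.23 million (anyone who worked, including part-time for economic reasons, counts as employed).
Unemployed = 0.92 + 5.05 = 5.97 million (jobless and actively searching, or on temporary layoff).
Labor force = 135.23 + 5.97 = 141.20 million.
Unemployment rate = 5.97 / 141.20 = 4.23%.

Unemployment rate ≈ 4.23%.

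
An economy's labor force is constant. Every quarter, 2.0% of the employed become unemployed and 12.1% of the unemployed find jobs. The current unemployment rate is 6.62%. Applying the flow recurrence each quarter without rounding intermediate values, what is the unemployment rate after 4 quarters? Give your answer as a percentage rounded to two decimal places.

Unemployment rate after four quarters ≈ 10.07%.

With a fixed labor force, u_{t+1} = u_t + s·(1−u_t) − f·u_t = u_t·(1−s−f) + s.
Here 1−s−f = 0.859 and s = 0.020.
u_1 = 0.066200 × 0.859 + 0.020 = 0.076866.
u_2 = 0.076866 × 0.859 + 0.020 = 0.086028.
u_3 = 0.086028 × 0.859 + 0.020 = 0.093898.
u_4 = 0.093898 × 0.859 + 0.020 = 0.100658.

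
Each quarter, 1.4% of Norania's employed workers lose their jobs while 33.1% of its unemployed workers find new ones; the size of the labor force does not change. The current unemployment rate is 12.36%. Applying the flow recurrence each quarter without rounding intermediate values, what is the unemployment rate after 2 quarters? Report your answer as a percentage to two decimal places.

Unemployment rate after two quarters ≈ 7.62%.

With a fixed labor force, u_{t+1} = u_t + s·(1−u_t) − f·u_t = u_t·(1−s−f) + s.
Here 1−s−f = 0.655 and s = 0.014.
u_1 = 0.123600 × 0.655 + 0.014 = 0.094958.
u_2 = 0.094958 × 0.655 + 0.014 = 0.076197.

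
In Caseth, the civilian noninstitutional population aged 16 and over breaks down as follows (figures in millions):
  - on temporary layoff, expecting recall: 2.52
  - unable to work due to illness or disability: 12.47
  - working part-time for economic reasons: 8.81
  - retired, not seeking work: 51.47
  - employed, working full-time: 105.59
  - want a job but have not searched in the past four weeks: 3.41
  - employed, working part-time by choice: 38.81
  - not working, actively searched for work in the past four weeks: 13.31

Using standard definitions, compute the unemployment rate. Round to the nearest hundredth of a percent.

Employed = 8.81 + 105.59 + 38.81 = 153.21 million (anyone who worked, including part-time for economic reasons, counts as employed).
Unemployed = 2.52 + 13.31 = 15.83 million (jobless and actively searching, or on temporary layoff).
Labor force = 153.21 + 15.83 = 169.04 million.
Unemployment rate = 15.83 / 169.04 = 9.36%.

Unemployment rate ≈ 9.36%.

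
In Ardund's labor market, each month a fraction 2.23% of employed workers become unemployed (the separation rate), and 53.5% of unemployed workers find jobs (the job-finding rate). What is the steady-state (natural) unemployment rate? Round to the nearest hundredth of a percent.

At steady state the flows balance: s·E = f·U, so U/(E+U) = s/(s+f).
u* = 2.23 / (2.23 + 53.5) = 2.23 / 55.73 = 4.00%.

Steady-state unemployment rate ≈ 4.00%.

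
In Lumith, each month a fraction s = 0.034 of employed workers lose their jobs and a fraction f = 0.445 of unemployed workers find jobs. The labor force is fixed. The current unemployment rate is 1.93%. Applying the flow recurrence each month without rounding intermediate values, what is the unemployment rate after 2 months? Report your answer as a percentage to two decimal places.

With a fixed labor force, u_{t+1} = u_t + s·(1−u_t) − f·u_t = u_t·(1−s−f) + s.
Here 1−s−f = 0.521 and s = 0.034.
u_1 = 0.019300 × 0.521 + 0.034 = 0.044055.
u_2 = 0.044055 × 0.521 + 0.034 = 0.056953.

Unemployment rate after two months ≈ 5.70%.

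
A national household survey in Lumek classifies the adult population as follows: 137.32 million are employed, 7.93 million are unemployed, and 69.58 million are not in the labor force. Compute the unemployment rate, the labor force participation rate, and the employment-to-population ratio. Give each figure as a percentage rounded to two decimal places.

Unemployment rate ≈ 5.46%; labor force participation rate ≈ 67.61%; employment-population ratio ≈ 63.92%.

Labor force = employed + unemployed = 137.32 + 7.93 = 145.25 million.
Working-age population = 145.25 + 69.58 = 214.83 million.
Unemployment rate = 7.93 / 145.25 = 5.46%.
Labor force participation rate = 145.25 / 214.83 = 67.61%.
Employment-population ratio = 137.32 / 214.83 = 63.92%.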